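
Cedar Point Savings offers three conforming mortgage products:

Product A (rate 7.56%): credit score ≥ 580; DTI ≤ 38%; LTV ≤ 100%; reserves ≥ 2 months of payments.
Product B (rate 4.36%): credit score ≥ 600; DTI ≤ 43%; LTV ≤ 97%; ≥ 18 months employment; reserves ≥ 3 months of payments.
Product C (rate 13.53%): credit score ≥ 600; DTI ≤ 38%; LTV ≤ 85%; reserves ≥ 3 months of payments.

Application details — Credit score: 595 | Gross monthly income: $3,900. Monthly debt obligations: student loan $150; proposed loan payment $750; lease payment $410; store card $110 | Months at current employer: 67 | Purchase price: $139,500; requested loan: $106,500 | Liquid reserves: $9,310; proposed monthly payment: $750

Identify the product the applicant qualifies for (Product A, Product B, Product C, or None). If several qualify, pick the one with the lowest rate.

Product A

Total debts = (150 + 750 + 410 + 110) = 1,420; DTI = 1,420/3,900 = 36.4%.
LTV = 106,500/139,500 = 76.3%.
Reserves = 9,310/750 = 12.4 months.
Product A: score 595 ≥ 580; DTI 36.4% ≤ 38%; LTV 76.3% ≤ 100%; reserves 12.4 ≥ 2 mo → qualifies.
Product B: score 595 < 600; DTI 36.4% ≤ 43%; LTV 76.3% ≤ 97%; employment 67 ≥ 18 mo; reserves 12.4 ≥ 3 mo → does not qualify.
Product C: score 595 < 600; DTI 36.4% ≤ 38%; LTV 76.3% ≤ 85%; reserves 12.4 ≥ 3 mo → does not qualify.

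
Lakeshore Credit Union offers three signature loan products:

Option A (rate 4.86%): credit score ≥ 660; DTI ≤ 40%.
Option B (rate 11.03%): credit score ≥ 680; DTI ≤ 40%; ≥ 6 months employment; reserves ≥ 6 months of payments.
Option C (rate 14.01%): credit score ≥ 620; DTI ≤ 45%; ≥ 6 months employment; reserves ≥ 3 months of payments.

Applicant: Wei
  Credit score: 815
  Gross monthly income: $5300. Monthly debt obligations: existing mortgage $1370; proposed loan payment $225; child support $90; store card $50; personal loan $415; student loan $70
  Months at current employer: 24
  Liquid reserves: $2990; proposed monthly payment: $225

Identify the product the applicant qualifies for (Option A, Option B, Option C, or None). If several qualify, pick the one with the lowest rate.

Option C

Total debts = (1,370 + 225 + 90 + 50 + 415 + 70) = 2,220; DTI = 2,220/5,300 = 41.9%.
Reserves = 2,990/225 = 13.3 months.
Option A: score 815 ≥ 660; DTI 41.9% > 40% → does not qualify.
Option B: score 815 ≥ 680; DTI 41.9% > 40%; employment 24 ≥ 6 mo; reserves 13.3 ≥ 6 mo → does not qualify.
Option C: score 815 ≥ 620; DTI 41.9% ≤ 45%; employment 24 ≥ 6 mo; reserves 13.3 ≥ 3 mo → qualifies.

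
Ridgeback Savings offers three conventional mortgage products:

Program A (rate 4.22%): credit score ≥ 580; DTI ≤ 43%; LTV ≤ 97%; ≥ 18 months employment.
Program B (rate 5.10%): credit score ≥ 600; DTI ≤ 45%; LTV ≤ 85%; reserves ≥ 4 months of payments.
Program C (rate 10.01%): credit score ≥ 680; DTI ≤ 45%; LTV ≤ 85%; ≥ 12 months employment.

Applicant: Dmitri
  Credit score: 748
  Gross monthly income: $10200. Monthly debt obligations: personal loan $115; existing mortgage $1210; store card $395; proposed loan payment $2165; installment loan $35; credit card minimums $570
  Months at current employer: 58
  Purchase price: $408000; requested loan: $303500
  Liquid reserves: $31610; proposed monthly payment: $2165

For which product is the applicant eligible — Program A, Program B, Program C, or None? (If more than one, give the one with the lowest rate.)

Total debts = (115 + 1,210 + 395 + 2,165 + 35 + 570) = 4,490; DTI = 4,490/10,200 = 44%.
LTV = 303,500/408,000 = 74.4%.
Reserves = 31,610/2,165 = 14.6 months.
Program A: score 748 ≥ 580; DTI 44% > 43%; LTV 74.4% ≤ 97%; employment 58 ≥ 18 mo → does not qualify.
Program B: score 748 ≥ 600; DTI 44% ≤ 45%; LTV 74.4% ≤ 85%; reserves 14.6 ≥ 4 mo → qualifies.
Program C: score 748 ≥ 680; DTI 44% ≤ 45%; LTV 74.4% ≤ 85%; employment 58 ≥ 12 mo → qualifies.
Qualifying: Program B, Program C. Lowest rate is 5.10% → Program B.

Program B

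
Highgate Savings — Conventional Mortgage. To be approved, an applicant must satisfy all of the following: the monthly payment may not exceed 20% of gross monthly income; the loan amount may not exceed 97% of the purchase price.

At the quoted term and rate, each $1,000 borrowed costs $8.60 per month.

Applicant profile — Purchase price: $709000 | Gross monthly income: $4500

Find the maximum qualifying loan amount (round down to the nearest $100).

$104,600

Payment cap: 20% × $4,500 = $900/month.
At $8.60 per $1,000, that supports 900/8.60 × 1,000 ≈ $104,651 → $104,600.
LTV cap: 97% × $709,000 = $687,730 → $687,700.
Binding constraint: payment-to-income.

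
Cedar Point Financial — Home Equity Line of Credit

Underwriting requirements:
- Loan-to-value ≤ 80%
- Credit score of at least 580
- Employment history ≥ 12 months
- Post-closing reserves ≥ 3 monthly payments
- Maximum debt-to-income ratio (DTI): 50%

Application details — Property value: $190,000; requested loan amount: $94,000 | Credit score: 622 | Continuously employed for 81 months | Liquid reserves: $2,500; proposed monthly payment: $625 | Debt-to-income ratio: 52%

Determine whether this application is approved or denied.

Loan-to-value = 94,000/190,000 = 49.5% — pass (80% max)
Credit score 622 ≥ 580 (meets)
Employment 81 ≥ 12 months
Reserves = 2,500/625 = 4.0 months ≥ 3
Debt-to-income 52% vs 50% cap — fail
Fails on DTI.

Denied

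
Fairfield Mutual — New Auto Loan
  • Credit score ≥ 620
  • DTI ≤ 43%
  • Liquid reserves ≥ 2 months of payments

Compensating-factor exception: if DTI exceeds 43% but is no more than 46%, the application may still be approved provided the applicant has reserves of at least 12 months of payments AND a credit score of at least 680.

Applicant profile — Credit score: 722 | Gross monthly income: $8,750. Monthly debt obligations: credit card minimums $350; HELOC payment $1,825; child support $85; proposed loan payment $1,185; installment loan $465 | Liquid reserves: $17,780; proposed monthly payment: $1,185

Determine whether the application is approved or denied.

Approved

Credit score 722 ≥ 620 (meets base)
Total debts = (350 + 1,825 + 85 + 1,185 + 465) = 3,910. DTI = 3,910/8,750 = 44.7% > 43% — standard DTI limit exceeded.
Liquid reserves cover 17,780/1,185 = 15.0 months — ≥ 2 required
DTI 44.7% is within the 43%–46% exception band; checking compensating factors.
Reserves 15.0 ≥ 12 months; credit score 722 ≥ 680.
Both compensating conditions met → exception applies.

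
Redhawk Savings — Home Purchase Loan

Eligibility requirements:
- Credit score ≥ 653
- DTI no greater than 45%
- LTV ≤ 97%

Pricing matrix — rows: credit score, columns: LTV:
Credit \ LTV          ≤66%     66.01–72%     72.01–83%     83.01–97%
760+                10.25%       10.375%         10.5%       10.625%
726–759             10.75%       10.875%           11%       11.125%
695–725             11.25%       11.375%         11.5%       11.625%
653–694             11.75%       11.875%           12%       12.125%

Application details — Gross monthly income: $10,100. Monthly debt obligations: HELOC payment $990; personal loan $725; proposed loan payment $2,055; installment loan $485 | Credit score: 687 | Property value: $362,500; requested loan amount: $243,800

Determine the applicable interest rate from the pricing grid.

11.875%

Credit score 687 ≥ 653; Total monthly debts = (990 + 725 + 2,055 + 485) = 4,255. Debt-to-income = 4,255/10,100 = 42.1% — meets 45% limit
Loan-to-value = 243,800/362,500 = 67.3% — pass (97% max)
Credit 687 → row 653–694; LTV 67.3% → column 66.01–72%. Grid cell → 11.875%.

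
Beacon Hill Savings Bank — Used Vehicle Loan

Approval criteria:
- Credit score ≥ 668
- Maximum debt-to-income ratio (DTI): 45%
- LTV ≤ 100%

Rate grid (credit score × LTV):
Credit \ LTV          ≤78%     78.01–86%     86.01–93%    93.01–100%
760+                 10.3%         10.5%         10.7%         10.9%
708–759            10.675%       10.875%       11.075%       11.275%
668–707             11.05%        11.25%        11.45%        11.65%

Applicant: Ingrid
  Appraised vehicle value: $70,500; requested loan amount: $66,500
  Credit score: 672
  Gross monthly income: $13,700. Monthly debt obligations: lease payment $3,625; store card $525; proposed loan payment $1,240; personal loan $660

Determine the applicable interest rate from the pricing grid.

11.65%

Credit score 672 ≥ 668; Total monthly debts = (3,625 + 525 + 1,240 + 660) = 6,050. Debt-to-income = 6,050/13,700 = 44.2% — meets 45% limit
LTV = 66,500/70,500 = 94.3% ≤ 100%
Row: 672 falls in 668–707. Column: 94.3% falls in 93.01–100%. Rate = 11.65%.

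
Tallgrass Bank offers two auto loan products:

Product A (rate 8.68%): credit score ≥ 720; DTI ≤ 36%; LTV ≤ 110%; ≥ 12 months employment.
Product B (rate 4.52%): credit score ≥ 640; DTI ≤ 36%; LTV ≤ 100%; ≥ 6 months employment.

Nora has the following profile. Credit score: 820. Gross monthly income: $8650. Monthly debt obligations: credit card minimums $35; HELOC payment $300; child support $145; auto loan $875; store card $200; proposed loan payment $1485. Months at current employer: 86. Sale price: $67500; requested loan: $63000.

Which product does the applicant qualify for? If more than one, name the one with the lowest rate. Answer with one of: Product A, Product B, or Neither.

Product B

Total debts = (35 + 300 + 145 + 875 + 200 + 1,485) = 3,040; DTI = 3,040/8,650 = 35.1%.
LTV = 63,000/67,500 = 93.3%.
Product A: score 820 ≥ 720; DTI 35.1% ≤ 36%; LTV 93.3% ≤ 110%; employment 86 ≥ 12 mo → qualifies.
Product B: score 820 ≥ 640; DTI 35.1% ≤ 36%; LTV 93.3% ≤ 100%; employment 86 ≥ 6 mo → qualifies.
Qualifying: Product A, Product B. Lowest rate is 4.52% → Product B.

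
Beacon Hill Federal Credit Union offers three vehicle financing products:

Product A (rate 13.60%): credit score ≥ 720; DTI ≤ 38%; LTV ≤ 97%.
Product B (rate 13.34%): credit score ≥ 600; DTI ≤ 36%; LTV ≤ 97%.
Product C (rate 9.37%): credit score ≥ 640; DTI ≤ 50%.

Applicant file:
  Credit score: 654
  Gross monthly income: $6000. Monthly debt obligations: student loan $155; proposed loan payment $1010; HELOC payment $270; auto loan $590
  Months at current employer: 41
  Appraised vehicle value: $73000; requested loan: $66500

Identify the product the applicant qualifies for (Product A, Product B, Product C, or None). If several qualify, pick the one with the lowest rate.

Product C

Total debts = (155 + 1,010 + 270 + 590) = 2,025; DTI = 2,025/6,000 = 33.8%.
LTV = 66,500/73,000 = 91.1%.
Product A: score 654 < 720; DTI 33.8% ≤ 38%; LTV 91.1% ≤ 97% → does not qualify.
Product B: score 654 ≥ 600; DTI 33.8% ≤ 36%; LTV 91.1% ≤ 97% → qualifies.
Product C: score 654 ≥ 640; DTI 33.8% ≤ 50% → qualifies.
Qualifying: Product B, Product C. Lowest rate is 9.37% → Product C.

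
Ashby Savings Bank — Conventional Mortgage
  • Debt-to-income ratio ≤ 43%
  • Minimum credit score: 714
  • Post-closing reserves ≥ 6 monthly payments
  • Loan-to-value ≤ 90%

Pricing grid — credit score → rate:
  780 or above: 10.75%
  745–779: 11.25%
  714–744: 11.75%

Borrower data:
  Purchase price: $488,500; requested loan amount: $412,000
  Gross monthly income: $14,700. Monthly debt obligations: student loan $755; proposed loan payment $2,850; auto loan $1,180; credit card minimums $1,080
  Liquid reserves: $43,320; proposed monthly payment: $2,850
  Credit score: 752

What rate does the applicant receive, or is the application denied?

Approved at 11.25%

Credit score 752 ≥ 714 (meets minimum)
Total monthly debts = (755 + 2,850 + 1,180 + 1,080) = 5,865. DTI: 5,865 ÷ 14,700 = 39.9%, within the 43% cap
Loan-to-value = 412,000/488,500 = 84.3% — pass (90% max)
Liquid reserves cover 43,320/2,850 = 15.2 months — ≥ 6 required
All requirements met. Score 752 falls in the 745–779 tier → 11.25%.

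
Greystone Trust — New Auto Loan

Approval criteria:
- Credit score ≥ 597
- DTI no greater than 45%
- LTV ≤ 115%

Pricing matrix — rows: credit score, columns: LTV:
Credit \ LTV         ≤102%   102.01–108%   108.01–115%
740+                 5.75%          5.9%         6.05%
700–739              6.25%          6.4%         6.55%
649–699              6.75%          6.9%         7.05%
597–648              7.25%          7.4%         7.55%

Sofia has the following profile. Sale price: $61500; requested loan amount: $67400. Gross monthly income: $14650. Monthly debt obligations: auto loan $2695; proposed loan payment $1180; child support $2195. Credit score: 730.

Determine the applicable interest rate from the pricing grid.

Credit score 730 ≥ 597; Total monthly debts = (2,695 + 1,180 + 2,195) = 6,070. DTI: 6,070 ÷ 14,650 = 41.4%, within the 45% cap
Loan-to-value = 67,400/61,500 = 109.6% — pass (115% max)
Credit 730 → row 700–739; LTV 109.6% → column 108.01–115%. Grid cell → 6.55%.

6.55%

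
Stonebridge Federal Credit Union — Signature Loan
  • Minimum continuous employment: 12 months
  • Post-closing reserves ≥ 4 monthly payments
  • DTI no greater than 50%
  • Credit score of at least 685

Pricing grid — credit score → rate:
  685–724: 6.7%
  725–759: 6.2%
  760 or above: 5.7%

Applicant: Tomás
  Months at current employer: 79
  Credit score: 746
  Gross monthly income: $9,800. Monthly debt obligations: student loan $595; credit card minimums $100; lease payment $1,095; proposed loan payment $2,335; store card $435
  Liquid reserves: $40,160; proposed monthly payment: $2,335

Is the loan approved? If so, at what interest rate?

Credit score 746 ≥ 685 (meets minimum)
Liquid reserves cover 40,160/2,335 = 17.2 months — ≥ 4 required
Total monthly debts = (595 + 100 + 1,095 + 2,335 + 435) = 4,560. DTI: 4,560 ÷ 9,800 = 46.5%, within the 50% cap
Employment 79 ≥ 12 months
All requirements met. Score 746 falls in the 725–759 tier → 6.2%.

Approved at 6.2%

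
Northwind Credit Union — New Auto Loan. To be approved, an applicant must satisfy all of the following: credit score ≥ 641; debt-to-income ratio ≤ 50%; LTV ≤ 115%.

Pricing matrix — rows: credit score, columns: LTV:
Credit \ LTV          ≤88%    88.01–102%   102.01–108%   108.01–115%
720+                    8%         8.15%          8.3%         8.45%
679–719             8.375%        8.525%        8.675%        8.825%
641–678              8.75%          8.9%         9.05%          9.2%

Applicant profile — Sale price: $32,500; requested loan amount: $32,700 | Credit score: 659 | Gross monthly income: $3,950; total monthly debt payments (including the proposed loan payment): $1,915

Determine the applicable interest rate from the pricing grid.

Credit score 659 ≥ 641; Debt-to-income = 1,915/3,950 = 48.5% — meets 50% limit
LTV = 32,700/32,500 = 100.6% ≤ 115%
Row: 659 falls in 641–678. Column: 100.6% falls in 88.01–102%. Rate = 8.9%.

8.9%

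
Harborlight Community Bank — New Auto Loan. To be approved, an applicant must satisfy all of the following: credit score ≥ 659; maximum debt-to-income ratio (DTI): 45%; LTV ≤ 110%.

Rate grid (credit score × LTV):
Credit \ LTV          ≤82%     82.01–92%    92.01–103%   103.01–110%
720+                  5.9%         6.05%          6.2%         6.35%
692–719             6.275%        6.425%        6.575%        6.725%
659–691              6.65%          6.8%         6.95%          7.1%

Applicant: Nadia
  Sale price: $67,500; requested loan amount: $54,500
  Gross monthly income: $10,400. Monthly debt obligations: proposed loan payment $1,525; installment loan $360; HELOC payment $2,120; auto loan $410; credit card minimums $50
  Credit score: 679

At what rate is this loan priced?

Credit score 679 ≥ 659; Total monthly debts = (1,525 + 360 + 2,120 + 410 + 50) = 4,465. Debt-to-income = 4,465/10,400 = 42.9% — meets 45% limit
LTV = 54,500/67,500 = 80.7% ≤ 110%
Credit 679 → row 659–691; LTV 80.7% → column ≤82%. Grid cell → 6.65%.

6.65%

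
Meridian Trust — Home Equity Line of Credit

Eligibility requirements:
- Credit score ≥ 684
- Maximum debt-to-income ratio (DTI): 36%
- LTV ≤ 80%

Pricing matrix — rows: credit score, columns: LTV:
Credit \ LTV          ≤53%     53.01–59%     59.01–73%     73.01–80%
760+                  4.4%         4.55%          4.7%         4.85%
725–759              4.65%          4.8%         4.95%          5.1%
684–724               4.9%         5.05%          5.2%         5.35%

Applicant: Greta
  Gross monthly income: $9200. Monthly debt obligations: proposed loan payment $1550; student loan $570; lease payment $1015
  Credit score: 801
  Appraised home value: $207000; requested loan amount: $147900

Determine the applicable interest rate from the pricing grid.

4.7%

Credit score 801 ≥ 684; Total monthly debts = (1,550 + 570 + 1,015) = 3,135. Debt-to-income = 3,135/9,200 = 34.1% — meets 36% limit
Loan-to-value = 147,900/207,000 = 71.4% — pass (80% max)
Score 801 is in the 760+ band; LTV 71.4% is in the 59.01–73% band → 4.7%.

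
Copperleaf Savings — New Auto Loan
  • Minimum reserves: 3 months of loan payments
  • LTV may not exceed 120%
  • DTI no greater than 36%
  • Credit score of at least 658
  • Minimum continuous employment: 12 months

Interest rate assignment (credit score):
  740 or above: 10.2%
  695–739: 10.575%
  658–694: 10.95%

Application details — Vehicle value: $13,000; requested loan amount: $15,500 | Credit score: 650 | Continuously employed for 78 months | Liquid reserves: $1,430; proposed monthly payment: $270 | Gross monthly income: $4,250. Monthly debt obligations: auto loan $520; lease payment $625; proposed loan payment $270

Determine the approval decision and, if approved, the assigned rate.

Credit score 650 < 658 (below minimum)
Total monthly debts = (520 + 625 + 270) = 1,415. Debt-to-income = 1,415/4,250 = 33.3% — meets 36% limit
Reserves = 1,430/270 = 5.3 months ≥ 3
LTV = 15,500/13,000 = 119.2% ≤ 120%
Employment 78 ≥ 12 months
Not all requirements met → denied.

Denied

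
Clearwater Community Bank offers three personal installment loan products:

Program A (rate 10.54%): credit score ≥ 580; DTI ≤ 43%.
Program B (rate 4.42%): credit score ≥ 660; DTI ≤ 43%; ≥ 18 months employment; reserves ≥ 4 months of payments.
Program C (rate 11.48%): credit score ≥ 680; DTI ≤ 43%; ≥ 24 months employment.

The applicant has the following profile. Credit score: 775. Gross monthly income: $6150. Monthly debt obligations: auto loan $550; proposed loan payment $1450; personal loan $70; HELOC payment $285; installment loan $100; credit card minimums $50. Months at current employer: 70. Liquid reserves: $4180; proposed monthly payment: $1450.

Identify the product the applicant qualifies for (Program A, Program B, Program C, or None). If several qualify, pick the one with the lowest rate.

Total debts = (550 + 1,450 + 70 + 285 + 100 + 50) = 2,505; DTI = 2,505/6,150 = 40.7%.
Reserves = 4,180/1,450 = 2.9 months.
Program A: score 775 ≥ 580; DTI 40.7% ≤ 43% → qualifies.
Program B: score 775 ≥ 660; DTI 40.7% ≤ 43%; employment 70 ≥ 18 mo; reserves 2.9 < 4 mo → does not qualify.
Program C: score 775 ≥ 680; DTI 40.7% ≤ 43%; employment 70 ≥ 24 mo → qualifies.
Qualifying: Program A, Program C. Lowest rate is 10.54% → Program A.

Program A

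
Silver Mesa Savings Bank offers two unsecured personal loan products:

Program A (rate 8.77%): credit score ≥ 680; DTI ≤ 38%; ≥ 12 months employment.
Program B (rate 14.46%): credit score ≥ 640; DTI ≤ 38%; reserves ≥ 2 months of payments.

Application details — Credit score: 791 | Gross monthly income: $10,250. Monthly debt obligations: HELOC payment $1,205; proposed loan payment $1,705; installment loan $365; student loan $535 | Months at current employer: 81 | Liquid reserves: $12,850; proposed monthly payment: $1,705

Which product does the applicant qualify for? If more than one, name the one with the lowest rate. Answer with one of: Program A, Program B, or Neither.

Total debts = (1,205 + 1,705 + 365 + 535) = 3,810; DTI = 3,810/10,250 = 37.2%.
Reserves = 12,850/1,705 = 7.5 months.
Program A: score 791 ≥ 680; DTI 37.2% ≤ 38%; employment 81 ≥ 12 mo → qualifies.
Program B: score 791 ≥ 640; DTI 37.2% ≤ 38%; reserves 7.5 ≥ 2 mo → qualifies.
Qualifying: Program A, Program B. Lowest rate is 8.77% → Program A.

Program A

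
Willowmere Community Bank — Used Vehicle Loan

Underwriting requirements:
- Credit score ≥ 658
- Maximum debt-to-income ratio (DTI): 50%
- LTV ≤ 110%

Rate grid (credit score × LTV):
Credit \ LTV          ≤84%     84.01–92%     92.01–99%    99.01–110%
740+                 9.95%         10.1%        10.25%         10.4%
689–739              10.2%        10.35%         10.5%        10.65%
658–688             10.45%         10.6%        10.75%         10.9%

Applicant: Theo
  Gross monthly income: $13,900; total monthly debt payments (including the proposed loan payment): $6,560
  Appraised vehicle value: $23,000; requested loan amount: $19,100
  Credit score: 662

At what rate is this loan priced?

Credit score 662 ≥ 658; DTI = 6,560/13,900 = 47.2% ≤ 50%
LTV = 19,100/23,000 = 83% ≤ 110%
Credit 662 → row 658–688; LTV 83% → column ≤84%. Grid cell → 10.45%.

10.45%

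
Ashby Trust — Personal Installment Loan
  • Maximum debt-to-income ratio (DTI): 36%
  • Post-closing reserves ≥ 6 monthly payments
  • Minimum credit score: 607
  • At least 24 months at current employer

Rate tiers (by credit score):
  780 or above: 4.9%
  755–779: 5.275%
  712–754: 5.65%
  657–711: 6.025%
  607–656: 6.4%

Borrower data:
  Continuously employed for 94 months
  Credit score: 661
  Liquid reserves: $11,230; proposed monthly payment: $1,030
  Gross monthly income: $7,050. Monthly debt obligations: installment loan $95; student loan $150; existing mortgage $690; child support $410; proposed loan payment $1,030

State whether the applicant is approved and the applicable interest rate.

Credit score 661 ≥ 607 (meets minimum)
Reserves: 11,230 ÷ 1,030 = 10.9 months (meets 6-month minimum)
Employment 94 ≥ 24 months
Total monthly debts = (95 + 150 + 690 + 410 + 1,030) = 2,375. DTI: 2,375 ÷ 7,050 = 33.7%, within the 36% cap
All requirements met. Score 661 falls in the 657–711 tier → 6.025%.

Approved at 6.025%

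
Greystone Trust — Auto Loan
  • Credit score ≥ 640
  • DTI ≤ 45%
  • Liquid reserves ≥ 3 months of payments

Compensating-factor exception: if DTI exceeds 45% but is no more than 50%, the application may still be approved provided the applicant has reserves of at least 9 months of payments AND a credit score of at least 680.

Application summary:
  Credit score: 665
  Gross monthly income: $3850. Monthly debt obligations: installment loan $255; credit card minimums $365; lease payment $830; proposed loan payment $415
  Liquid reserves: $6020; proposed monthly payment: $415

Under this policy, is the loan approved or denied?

Credit score 665 ≥ 640 (meets base)
Total debts = (255 + 365 + 830 + 415) = 1,865. DTI = 1,865/3,850 = 48.4% > 45% — standard DTI limit exceeded.
Reserves = 6,020/415 = 14.5 months ≥ 3
48.4% falls in the override range (45%–50%), so the compensating-factor test applies.
Reserves 14.5 ≥ 9 months; credit score 665 < 680.
Override conditions not both satisfied; exception does not apply.

Denied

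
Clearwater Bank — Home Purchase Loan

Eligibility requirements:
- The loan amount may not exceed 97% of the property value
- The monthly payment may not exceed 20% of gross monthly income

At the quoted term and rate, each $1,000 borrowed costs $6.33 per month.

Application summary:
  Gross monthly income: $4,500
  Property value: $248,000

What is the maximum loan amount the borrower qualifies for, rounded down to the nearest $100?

$142,100

Payment cap: 20% × $4,500 = $900/month.
At $6.33 per $1,000, that supports 900/6.33 × 1,000 ≈ $142,180 → $142,100.
LTV cap: 97% × $248,000 = $240,560 → $240,500.
Binding constraint: payment-to-income.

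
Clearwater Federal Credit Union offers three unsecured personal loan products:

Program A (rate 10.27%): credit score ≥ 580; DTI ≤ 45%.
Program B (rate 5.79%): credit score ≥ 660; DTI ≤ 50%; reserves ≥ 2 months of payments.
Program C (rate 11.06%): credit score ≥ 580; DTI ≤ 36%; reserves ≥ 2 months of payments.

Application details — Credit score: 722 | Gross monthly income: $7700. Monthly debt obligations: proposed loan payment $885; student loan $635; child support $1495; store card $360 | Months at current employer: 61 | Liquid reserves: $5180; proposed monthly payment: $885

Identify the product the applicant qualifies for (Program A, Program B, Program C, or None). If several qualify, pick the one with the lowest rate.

Program B

Total debts = (885 + 635 + 1,495 + 360) = 3,375; DTI = 3,375/7,700 = 43.8%.
Reserves = 5,180/885 = 5.9 months.
Program A: score 722 ≥ 580; DTI 43.8% ≤ 45% → qualifies.
Program B: score 722 ≥ 660; DTI 43.8% ≤ 50%; reserves 5.9 ≥ 2 mo → qualifies.
Program C: score 722 ≥ 580; DTI 43.8% > 36%; reserves 5.9 ≥ 2 mo → does not qualify.
Qualifying: Program A, Program B. Lowest rate is 5.79% → Program B.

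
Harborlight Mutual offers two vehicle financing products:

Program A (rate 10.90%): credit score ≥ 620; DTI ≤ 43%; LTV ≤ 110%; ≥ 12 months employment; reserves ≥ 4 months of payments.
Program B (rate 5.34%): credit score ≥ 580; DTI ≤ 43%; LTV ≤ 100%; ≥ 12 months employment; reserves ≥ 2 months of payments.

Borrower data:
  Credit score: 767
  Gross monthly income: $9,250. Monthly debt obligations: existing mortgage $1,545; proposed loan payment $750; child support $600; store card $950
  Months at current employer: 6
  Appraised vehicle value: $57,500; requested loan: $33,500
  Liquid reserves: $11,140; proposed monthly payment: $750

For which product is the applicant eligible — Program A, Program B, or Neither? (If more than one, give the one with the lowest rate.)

Neither

Total debts = (1,545 + 750 + 600 + 950) = 3,845; DTI = 3,845/9,250 = 41.6%.
LTV = 33,500/57,500 = 58.3%.
Reserves = 11,140/750 = 14.9 months.
Program A: score 767 ≥ 620; DTI 41.6% ≤ 43%; LTV 58.3% ≤ 110%; employment 6 < 12 mo; reserves 14.9 ≥ 4 mo → does not qualify.
Program B: score 767 ≥ 580; DTI 41.6% ≤ 43%; LTV 58.3% ≤ 100%; employment 6 < 12 mo; reserves 14.9 ≥ 2 mo → does not qualify.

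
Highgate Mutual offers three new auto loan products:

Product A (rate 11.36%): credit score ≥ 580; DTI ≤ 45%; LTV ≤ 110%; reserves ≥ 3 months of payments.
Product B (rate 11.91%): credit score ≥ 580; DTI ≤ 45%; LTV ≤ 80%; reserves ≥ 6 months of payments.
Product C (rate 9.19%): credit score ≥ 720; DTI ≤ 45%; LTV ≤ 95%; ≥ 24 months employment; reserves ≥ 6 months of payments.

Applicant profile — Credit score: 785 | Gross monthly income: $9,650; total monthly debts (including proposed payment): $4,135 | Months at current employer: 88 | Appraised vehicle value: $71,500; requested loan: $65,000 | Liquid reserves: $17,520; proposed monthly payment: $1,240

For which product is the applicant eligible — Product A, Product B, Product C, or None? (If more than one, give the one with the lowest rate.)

DTI = 4,135/9,650 = 42.8%.
LTV = 65,000/71,500 = 90.9%.
Reserves = 17,520/1,240 = 14.1 months.
Product A: score 785 ≥ 580; DTI 42.8% ≤ 45%; LTV 90.9% ≤ 110%; reserves 14.1 ≥ 3 mo → qualifies.
Product B: score 785 ≥ 580; DTI 42.8% ≤ 45%; LTV 90.9% > 80%; reserves 14.1 ≥ 6 mo → does not qualify.
Product C: score 785 ≥ 720; DTI 42.8% ≤ 45%; LTV 90.9% ≤ 95%; employment 88 ≥ 24 mo; reserves 14.1 ≥ 6 mo → qualifies.
Qualifying: Product A, Product C. Lowest rate is 9.19% → Product C.

Product C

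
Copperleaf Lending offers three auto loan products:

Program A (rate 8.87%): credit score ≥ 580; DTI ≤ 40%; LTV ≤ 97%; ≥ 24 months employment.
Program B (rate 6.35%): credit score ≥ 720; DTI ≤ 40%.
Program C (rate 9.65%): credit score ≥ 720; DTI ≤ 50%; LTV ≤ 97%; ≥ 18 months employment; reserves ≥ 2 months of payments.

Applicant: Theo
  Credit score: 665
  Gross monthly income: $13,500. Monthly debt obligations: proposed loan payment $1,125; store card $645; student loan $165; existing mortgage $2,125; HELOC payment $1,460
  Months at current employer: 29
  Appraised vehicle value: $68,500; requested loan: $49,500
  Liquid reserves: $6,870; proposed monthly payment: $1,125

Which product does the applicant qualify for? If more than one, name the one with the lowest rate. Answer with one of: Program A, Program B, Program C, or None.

Total debts = (1,125 + 645 + 165 + 2,125 + 1,460) = 5,520; DTI = 5,520/13,500 = 40.9%.
LTV = 49,500/68,500 = 72.3%.
Reserves = 6,870/1,125 = 6.1 months.
Program A: score 665 ≥ 580; DTI 40.9% > 40%; LTV 72.3% ≤ 97%; employment 29 ≥ 24 mo → does not qualify.
Program B: score 665 < 720; DTI 40.9% > 40% → does not qualify.
Program C: score 665 < 720; DTI 40.9% ≤ 50%; LTV 72.3% ≤ 97%; employment 29 ≥ 18 mo; reserves 6.1 ≥ 2 mo → does not qualify.

None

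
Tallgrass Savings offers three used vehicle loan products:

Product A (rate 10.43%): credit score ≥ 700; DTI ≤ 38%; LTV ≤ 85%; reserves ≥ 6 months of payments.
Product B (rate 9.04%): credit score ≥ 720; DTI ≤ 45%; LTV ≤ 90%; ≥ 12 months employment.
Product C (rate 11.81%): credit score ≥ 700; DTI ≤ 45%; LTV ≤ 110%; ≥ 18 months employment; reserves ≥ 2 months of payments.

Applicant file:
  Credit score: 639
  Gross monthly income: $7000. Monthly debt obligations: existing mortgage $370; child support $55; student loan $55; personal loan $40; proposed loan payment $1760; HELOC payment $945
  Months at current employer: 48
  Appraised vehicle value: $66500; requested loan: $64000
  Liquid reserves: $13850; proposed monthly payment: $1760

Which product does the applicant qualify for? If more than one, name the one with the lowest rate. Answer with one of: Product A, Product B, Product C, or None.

None

Total debts = (370 + 55 + 55 + 40 + 1,760 + 945) = 3,225; DTI = 3,225/7,000 = 46.1%.
LTV = 64,000/66,500 = 96.2%.
Reserves = 13,850/1,760 = 7.9 months.
Product A: score 639 < 700; DTI 46.1% > 38%; LTV 96.2% > 85%; reserves 7.9 ≥ 6 mo → does not qualify.
Product B: score 639 < 720; DTI 46.1% > 45%; LTV 96.2% > 90%; employment 48 ≥ 12 mo → does not qualify.
Product C: score 639 < 700; DTI 46.1% > 45%; LTV 96.2% ≤ 110%; employment 48 ≥ 18 mo; reserves 7.9 ≥ 2 mo → does not qualify.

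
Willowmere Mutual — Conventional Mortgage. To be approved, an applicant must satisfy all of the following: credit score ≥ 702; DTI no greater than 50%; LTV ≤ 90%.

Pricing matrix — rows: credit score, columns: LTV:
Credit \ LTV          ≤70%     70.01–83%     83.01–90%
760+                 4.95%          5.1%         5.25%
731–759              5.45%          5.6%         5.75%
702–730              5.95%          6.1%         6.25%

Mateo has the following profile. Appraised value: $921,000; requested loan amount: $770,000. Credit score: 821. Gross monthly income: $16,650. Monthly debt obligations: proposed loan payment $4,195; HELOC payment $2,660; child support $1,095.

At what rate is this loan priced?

Credit score 821 ≥ 702; Total monthly debts = (4,195 + 2,660 + 1,095) = 7,950. DTI = 7,950/16,650 = 47.7% ≤ 50%
LTV = 770,000/921,000 = 83.6% ≤ 90%
Credit 821 → row 760+; LTV 83.6% → column 83.01–90%. Grid cell → 5.25%.

5.25%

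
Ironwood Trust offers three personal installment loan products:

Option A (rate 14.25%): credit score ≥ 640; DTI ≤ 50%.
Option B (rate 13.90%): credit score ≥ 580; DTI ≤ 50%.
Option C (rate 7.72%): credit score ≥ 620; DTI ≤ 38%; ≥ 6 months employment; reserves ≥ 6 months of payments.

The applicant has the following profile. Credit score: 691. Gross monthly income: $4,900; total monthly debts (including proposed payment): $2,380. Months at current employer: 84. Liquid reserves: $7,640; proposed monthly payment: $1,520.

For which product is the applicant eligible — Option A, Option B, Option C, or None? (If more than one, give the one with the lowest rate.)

Option B

DTI = 2,380/4,900 = 48.6%.
Reserves = 7,640/1,520 = 5.0 months.
Option A: score 691 ≥ 640; DTI 48.6% ≤ 50% → qualifies.
Option B: score 691 ≥ 580; DTI 48.6% ≤ 50% → qualifies.
Option C: score 691 ≥ 620; DTI 48.6% > 38%; employment 84 ≥ 6 mo; reserves 5.0 < 6 mo → does not qualify.
Qualifying: Option A, Option B. Lowest rate is 13.90% → Option B.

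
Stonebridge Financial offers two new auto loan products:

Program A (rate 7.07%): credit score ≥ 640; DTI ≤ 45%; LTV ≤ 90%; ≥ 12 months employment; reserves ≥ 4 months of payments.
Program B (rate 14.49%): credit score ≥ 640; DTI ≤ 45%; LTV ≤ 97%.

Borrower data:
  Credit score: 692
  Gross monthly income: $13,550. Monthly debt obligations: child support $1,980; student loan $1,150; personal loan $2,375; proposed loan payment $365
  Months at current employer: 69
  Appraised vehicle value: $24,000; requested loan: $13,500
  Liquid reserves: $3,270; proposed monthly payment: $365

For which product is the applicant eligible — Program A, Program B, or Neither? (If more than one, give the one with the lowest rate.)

Program A

Total debts = (1,980 + 1,150 + 2,375 + 365) = 5,870; DTI = 5,870/13,550 = 43.3%.
LTV = 13,500/24,000 = 56.2%.
Reserves = 3,270/365 = 9.0 months.
Program A: score 692 ≥ 640; DTI 43.3% ≤ 45%; LTV 56.2% ≤ 90%; employment 69 ≥ 12 mo; reserves 9.0 ≥ 4 mo → qualifies.
Program B: score 692 ≥ 640; DTI 43.3% ≤ 45%; LTV 56.2% ≤ 97% → qualifies.
Qualifying: Program A, Program B. Lowest rate is 7.07% → Program A.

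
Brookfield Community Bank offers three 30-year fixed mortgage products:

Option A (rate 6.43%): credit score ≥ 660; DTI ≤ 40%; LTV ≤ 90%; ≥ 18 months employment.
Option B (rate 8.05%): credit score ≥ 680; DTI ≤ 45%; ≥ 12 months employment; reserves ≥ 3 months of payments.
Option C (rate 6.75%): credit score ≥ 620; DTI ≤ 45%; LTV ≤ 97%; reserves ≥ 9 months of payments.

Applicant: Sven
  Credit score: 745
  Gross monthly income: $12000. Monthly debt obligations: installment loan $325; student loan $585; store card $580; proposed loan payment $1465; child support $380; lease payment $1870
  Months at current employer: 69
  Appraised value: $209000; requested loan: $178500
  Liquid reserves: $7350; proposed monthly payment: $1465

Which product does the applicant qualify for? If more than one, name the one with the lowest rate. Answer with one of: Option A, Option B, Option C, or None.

Total debts = (325 + 585 + 580 + 1,465 + 380 + 1,870) = 5,205; DTI = 5,205/12,000 = 43.4%.
LTV = 178,500/209,000 = 85.4%.
Reserves = 7,350/1,465 = 5.0 months.
Option A: score 745 ≥ 660; DTI 43.4% > 40%; LTV 85.4% ≤ 90%; employment 69 ≥ 18 mo → does not qualify.
Option B: score 745 ≥ 680; DTI 43.4% ≤ 45%; employment 69 ≥ 12 mo; reserves 5.0 ≥ 3 mo → qualifies.
Option C: score 745 ≥ 620; DTI 43.4% ≤ 45%; LTV 85.4% ≤ 97%; reserves 5.0 < 9 mo → does not qualify.

Option B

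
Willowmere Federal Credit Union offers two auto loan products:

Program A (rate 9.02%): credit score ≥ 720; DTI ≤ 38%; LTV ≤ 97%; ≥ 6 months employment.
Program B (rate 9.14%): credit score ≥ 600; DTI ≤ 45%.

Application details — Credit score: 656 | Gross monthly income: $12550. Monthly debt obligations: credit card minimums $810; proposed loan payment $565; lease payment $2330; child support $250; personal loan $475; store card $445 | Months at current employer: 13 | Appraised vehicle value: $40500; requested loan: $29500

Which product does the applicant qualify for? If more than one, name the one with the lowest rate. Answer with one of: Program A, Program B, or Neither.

Program B

Total debts = (810 + 565 + 2,330 + 250 + 475 + 445) = 4,875; DTI = 4,875/12,550 = 38.8%.
LTV = 29,500/40,500 = 72.8%.
Program A: score 656 < 720; DTI 38.8% > 38%; LTV 72.8% ≤ 97%; employment 13 ≥ 6 mo → does not qualify.
Program B: score 656 ≥ 600; DTI 38.8% ≤ 45% → qualifies.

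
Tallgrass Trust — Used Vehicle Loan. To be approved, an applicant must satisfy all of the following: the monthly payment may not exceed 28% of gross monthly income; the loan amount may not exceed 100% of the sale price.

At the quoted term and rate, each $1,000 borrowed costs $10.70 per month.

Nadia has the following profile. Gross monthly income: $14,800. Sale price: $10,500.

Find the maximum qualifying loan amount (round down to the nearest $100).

$10,500

Payment cap: 28% × $14,800 = $4,144/month.
At $10.70 per $1,000, that supports 4,144/10.70 × 1,000 ≈ $387,289 → $387,200.
LTV cap: 100% × $10,500 = $10,500 → $10,500.
Binding constraint: loan-to-value.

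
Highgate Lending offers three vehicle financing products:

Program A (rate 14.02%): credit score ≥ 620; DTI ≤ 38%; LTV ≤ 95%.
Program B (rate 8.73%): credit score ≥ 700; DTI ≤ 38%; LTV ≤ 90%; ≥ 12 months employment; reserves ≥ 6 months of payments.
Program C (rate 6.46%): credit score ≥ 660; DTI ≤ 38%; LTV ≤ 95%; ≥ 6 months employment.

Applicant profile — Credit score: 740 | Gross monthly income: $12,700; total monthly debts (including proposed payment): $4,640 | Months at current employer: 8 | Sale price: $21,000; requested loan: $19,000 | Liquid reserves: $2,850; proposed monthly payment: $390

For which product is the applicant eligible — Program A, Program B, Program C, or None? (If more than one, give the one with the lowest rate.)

DTI = 4,640/12,700 = 36.5%.
LTV = 19,000/21,000 = 90.5%.
Reserves = 2,850/390 = 7.3 months.
Program A: score 740 ≥ 620; DTI 36.5% ≤ 38%; LTV 90.5% ≤ 95% → qualifies.
Program B: score 740 ≥ 700; DTI 36.5% ≤ 38%; LTV 90.5% > 90%; employment 8 < 12 mo; reserves 7.3 ≥ 6 mo → does not qualify.
Program C: score 740 ≥ 660; DTI 36.5% ≤ 38%; LTV 90.5% ≤ 95%; employment 8 ≥ 6 mo → qualifies.
Qualifying: Program A, Program C. Lowest rate is 6.46% → Program C.

Program C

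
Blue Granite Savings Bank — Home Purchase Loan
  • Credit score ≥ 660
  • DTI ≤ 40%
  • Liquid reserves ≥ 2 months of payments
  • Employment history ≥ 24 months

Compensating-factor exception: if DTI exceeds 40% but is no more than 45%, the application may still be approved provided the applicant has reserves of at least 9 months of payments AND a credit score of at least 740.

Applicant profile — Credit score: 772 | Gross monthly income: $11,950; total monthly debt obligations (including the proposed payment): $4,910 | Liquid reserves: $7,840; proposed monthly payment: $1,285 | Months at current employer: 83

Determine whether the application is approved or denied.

Credit score 772 ≥ 660 (meets base)
DTI: 4,910 ÷ 11,950 = 41.1%, over the 40% base limit.
Reserves = 7,840/1,285 = 6.1 months ≥ 2
Employment 83 ≥ 24 months
41.1% falls in the override range (40%–45%), so the compensating-factor test applies.
Reserves 6.1 < 9 months; credit score 772 ≥ 740.
Override conditions not both satisfied; exception does not apply.

Denied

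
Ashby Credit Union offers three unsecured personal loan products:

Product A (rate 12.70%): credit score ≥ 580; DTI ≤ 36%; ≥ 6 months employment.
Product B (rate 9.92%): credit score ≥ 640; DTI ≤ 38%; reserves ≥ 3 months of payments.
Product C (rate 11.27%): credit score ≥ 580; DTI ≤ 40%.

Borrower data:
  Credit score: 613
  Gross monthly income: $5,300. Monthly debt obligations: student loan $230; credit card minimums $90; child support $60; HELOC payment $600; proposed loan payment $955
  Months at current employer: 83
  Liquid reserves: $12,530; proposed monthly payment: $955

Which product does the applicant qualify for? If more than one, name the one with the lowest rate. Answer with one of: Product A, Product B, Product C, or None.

Total debts = (230 + 90 + 60 + 600 + 955) = 1,935; DTI = 1,935/5,300 = 36.5%.
Reserves = 12,530/955 = 13.1 months.
Product A: score 613 ≥ 580; DTI 36.5% > 36%; employment 83 ≥ 6 mo → does not qualify.
Product B: score 613 < 640; DTI 36.5% ≤ 38%; reserves 13.1 ≥ 3 mo → does not qualify.
Product C: score 613 ≥ 580; DTI 36.5% ≤ 40% → qualifies.

Product C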